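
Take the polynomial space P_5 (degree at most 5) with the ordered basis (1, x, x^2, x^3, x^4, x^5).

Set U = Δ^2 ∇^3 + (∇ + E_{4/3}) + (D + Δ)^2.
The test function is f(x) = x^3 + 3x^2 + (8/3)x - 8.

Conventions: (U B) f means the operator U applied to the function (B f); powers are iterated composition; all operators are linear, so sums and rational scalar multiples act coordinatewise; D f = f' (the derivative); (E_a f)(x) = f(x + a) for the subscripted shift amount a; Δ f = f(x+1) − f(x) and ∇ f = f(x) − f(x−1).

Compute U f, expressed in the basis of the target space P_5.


the result is g(x) = x^3 + 10x^2 + 43x + 1078/27

∇ f = 3x^2 + 3x + 2/3
∇ ∇ f = 6x
∇ ∇ ∇ f = 6
Δ ∇^3 f = 0
Δ Δ ∇^3 f = 0
∇ f = 3x^2 + 3x + 2/3
E_{4/3} f = x^3 + 7x^2 + 16x + 88/27
(∇ + E_{4/3}) f = x^3 + 10x^2 + 19x + 106/27
D f = 3x^2 + 6x + 8/3
Δ f = 3x^2 + 9x + 20/3
(D + Δ) f = 6x^2 + 15x + 28/3
D (D + Δ) f = 12x + 15
Δ (D + Δ) f = 12x + 21
(D + Δ) (D + Δ) f = 24x + 36
(Δ^2 ∇^3 + (∇ + E_{4/3}) + (D + Δ)^2) f = x^3 + 10x^2 + 43x + 1078/27


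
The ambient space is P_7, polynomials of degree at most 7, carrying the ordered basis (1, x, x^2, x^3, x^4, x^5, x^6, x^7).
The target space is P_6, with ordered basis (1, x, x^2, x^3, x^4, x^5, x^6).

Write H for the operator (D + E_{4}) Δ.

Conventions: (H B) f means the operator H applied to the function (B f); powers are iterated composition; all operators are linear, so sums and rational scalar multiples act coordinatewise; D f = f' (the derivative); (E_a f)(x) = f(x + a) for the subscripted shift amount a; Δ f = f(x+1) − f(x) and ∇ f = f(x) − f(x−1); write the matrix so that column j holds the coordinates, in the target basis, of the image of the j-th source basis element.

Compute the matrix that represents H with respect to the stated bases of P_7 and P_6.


the matrix is [[0, 1, 11, 64, 373, 2106, 11535, 61748]; [0, 0, 2, 33, 256, 1865, 12636, 80745]; [0, 0, 0, 3, 66, 640, 5595, 44226]; [0, 0, 0, 0, 4, 110, 1280, 13055]; [0, 0, 0, 0, 0, 5, 165, 2240]; [0, 0, 0, 0, 0, 0, 6, 231]; [0, 0, 0, 0, 0, 0, 0, 7]] (rows listed top to bottom)

image of 1: 0
image of x: 1
image of x^2: 2x + 11
image of x^3: 3x^2 + 33x + 64
image of x^4: 4x^3 + 66x^2 + 256x + 373
image of x^5: 5x^4 + 110x^3 + 640x^2 + 1865x + 2106
image of x^6: 6x^5 + 165x^4 + 1280x^3 + 5595x^2 + 12636x + 11535
image of x^7: 7x^6 + 231x^5 + 2240x^4 + 13055x^3 + 44226x^2 + 80745x + 61748
each image's coordinates form column j of the matrix


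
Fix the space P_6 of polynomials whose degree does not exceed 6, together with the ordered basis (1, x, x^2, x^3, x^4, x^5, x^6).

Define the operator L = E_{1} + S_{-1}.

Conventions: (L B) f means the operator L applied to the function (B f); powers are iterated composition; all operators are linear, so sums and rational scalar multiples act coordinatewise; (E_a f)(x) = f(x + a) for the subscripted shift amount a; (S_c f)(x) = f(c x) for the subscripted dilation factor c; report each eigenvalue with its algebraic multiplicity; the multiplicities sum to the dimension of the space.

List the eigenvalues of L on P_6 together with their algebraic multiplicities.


λ = 0 (multiplicity 3), λ = 2 (multiplicity 4)

image of 1: 2
image of x: 1
image of x^2: 2x^2 + 2x + 1
image of x^3: 3x^2 + 3x + 1
image of x^4: 2x^4 + 4x^3 + 6x^2 + 4x + 1
image of x^5: 5x^4 + 10x^3 + 10x^2 + 5x + 1
image of x^6: 2x^6 + 6x^5 + 15x^4 + 20x^3 + 15x^2 + 6x + 1
the matrix is upper triangular; its diagonal is (2, 0, 2, 0, 2, 0, 2)
for a triangular matrix the eigenvalues are the diagonal entries, with algebraic multiplicity their repetition count


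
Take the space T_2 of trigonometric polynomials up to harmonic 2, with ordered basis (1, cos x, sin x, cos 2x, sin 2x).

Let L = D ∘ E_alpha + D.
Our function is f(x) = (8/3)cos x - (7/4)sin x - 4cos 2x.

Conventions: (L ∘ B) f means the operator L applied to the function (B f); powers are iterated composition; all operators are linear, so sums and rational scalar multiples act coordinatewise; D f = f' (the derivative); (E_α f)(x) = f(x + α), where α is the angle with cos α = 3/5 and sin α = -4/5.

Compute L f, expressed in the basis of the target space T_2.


the result is g(x) = -(2/3)cos x - (17/3)sin x - (192/25)cos 2x + (144/25)sin 2x

E_alpha f = 3cos x + (13/12)sin x + (28/25)cos 2x - (96/25)sin 2x
D E_alpha f = (13/12)cos x - 3sin x - (192/25)cos 2x - (56/25)sin 2x
D f = -(7/4)cos x - (8/3)sin x + 8sin 2x
(D ∘ E_alpha + D) f = -(2/3)cos x - (17/3)sin x - (192/25)cos 2x + (144/25)sin 2x


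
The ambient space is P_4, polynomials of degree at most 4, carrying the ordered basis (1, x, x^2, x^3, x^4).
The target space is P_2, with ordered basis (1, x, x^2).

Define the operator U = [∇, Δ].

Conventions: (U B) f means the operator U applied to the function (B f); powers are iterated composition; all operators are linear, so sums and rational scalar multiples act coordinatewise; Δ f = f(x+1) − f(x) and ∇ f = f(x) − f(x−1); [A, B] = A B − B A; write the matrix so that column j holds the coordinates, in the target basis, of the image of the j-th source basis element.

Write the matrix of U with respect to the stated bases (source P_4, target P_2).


image of 1: 0
image of x: 0
image of x^2: 0
image of x^3: 0
image of x^4: 0
each image's coordinates form column j of the matrix

the matrix is [[0, 0, 0, 0, 0]; [0, 0, 0, 0, 0]; [0, 0, 0, 0, 0]] (rows listed top to bottom)


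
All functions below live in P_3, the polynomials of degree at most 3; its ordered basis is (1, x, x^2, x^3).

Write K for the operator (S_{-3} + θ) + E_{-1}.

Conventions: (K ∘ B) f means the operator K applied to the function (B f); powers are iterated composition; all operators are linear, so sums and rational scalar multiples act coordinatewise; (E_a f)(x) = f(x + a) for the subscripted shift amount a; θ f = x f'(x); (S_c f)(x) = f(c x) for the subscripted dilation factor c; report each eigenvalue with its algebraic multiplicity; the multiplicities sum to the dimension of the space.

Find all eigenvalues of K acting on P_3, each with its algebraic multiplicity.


λ = -23 (multiplicity 1), λ = -1 (multiplicity 1), λ = 2 (multiplicity 1), λ = 12 (multiplicity 1)

image of 1: 2
image of x: -x - 1
image of x^2: 12x^2 - 2x + 1
image of x^3: -23x^3 - 3x^2 + 3x - 1
the matrix is upper triangular; its diagonal is (2, -1, 12, -23)
for a triangular matrix the eigenvalues are the diagonal entries, with algebraic multiplicity their repetition count


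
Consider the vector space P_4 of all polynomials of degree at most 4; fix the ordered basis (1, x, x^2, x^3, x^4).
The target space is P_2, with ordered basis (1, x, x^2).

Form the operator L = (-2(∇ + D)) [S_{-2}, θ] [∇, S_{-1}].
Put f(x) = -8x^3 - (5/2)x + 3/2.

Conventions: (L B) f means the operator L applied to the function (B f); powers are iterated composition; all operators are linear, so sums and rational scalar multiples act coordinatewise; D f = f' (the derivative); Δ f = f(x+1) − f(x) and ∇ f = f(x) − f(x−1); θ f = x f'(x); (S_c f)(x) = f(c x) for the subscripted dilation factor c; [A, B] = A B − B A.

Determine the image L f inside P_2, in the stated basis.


g(x) = 0

S_{-1} f = 8x^3 + (5/2)x + 3/2
∇ S_{-1} f = 24x^2 - 24x + 21/2
∇ f = -24x^2 + 24x - 21/2
S_{-1} ∇ f = -24x^2 - 24x - 21/2
[∇, S_{-1}] f = 48x^2 + 21
θ [∇, S_{-1}] f = 96x^2
S_{-2} θ [∇, S_{-1}] f = 384x^2
S_{-2} [∇, S_{-1}] f = 192x^2 + 21
θ S_{-2} [∇, S_{-1}] f = 384x^2
[S_{-2}, θ] [∇, S_{-1}] f = 0
∇ [S_{-2}, θ] [∇, S_{-1}] f = 0
D [S_{-2}, θ] [∇, S_{-1}] f = 0
(∇ + D) [S_{-2}, θ] [∇, S_{-1}] f = 0
(-2(∇ + D)) [S_{-2}, θ] [∇, S_{-1}] f = 0


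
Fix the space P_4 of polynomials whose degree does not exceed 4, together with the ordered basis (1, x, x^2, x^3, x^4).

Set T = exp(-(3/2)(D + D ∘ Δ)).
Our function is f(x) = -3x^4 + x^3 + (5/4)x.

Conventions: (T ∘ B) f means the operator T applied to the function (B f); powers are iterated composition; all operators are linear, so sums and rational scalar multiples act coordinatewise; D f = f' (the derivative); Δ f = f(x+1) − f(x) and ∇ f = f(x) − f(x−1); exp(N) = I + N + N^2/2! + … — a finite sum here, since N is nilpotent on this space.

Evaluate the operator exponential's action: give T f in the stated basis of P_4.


the result is g(x) = -3x^4 + 19x^3 + 9x^2 - (137/2)x - 543/16

order-1 term: 18x^3 + (99/2)x^2 + 45x + 93/8
order-2 term: -(81/2)x^2 - (621/4)x - 297/2
order-3 term: (81/2)x + 945/8
order-4 term: -243/16
the series for exp(-(3/2)(D + D ∘ Δ)) f terminates at order 4
exp(-(3/2)(D + D ∘ Δ)) f = -3x^4 + 19x^3 + 9x^2 - (137/2)x - 543/16


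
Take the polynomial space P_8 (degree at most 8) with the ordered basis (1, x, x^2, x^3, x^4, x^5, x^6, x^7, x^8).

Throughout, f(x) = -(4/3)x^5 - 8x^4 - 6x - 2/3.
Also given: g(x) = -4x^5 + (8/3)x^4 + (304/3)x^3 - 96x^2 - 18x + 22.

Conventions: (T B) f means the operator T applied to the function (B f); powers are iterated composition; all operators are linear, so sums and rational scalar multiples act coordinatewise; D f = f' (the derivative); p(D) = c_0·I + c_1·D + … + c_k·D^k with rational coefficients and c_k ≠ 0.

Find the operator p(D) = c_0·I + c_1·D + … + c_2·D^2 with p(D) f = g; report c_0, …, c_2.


p(D) = 3·I − 4·D + D^2, i.e. c_0 = 3, c_1 = -4, c_2 = 1

D^0 f = -(4/3)x^5 - 8x^4 - 6x - 2/3
D^1 f = -(20/3)x^4 - 32x^3 - 6
D^2 f = -(80/3)x^3 - 96x^2
matching coefficients of g against c_0 f + c_1 Df + … from the top degree down determines the c_i
solution: c_0 = 3, c_1 = -4, c_2 = 1


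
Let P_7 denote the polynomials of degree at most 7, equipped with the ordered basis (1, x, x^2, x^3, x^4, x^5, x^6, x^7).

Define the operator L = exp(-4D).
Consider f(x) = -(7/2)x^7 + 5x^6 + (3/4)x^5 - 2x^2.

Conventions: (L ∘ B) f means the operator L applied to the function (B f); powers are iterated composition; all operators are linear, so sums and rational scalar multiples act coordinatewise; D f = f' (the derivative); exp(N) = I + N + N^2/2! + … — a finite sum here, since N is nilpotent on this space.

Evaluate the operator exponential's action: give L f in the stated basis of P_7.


g(x) = -(7/2)x^7 + 103x^6 - (5181/4)x^5 + 9025x^4 - 37640x^3 + 93982x^2 - 130096x + 77024

order-1 term: 98x^6 - 120x^5 - 15x^4 + 16x
order-2 term: -1176x^5 + 1200x^4 + 120x^3 - 32
order-3 term: 7840x^4 - 6400x^3 - 480x^2
order-4 term: -31360x^3 + 19200x^2 + 960x
order-5 term: 75264x^2 - 30720x - 768
order-6 term: -100352x + 20480
order-7 term: 57344
the series for exp(-4D) f terminates at order 7
exp(-4D) f = -(7/2)x^7 + 103x^6 - (5181/4)x^5 + 9025x^4 - 37640x^3 + 93982x^2 - 130096x + 77024


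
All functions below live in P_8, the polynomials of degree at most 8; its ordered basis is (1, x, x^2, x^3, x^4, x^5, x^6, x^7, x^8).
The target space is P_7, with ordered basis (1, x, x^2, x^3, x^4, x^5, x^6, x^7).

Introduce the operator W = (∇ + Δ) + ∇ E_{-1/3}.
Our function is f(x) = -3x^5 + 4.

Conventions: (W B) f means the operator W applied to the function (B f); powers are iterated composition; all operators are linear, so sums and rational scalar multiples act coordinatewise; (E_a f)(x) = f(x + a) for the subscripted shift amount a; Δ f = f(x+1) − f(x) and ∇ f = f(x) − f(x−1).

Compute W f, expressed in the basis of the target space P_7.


∇ f = -15x^4 + 30x^3 - 30x^2 + 15x - 3
Δ f = -15x^4 - 30x^3 - 30x^2 - 15x - 3
(∇ + Δ) f = -30x^4 - 60x^2 - 6
E_{-1/3} f = -3x^5 + 5x^4 - (10/3)x^3 + (10/9)x^2 - (5/27)x + 325/81
∇ E_{-1/3} f = -15x^4 + 50x^3 - 70x^2 + (425/9)x - 341/27
((∇ + Δ) + ∇ E_{-1/3}) f = -45x^4 + 50x^3 - 130x^2 + (425/9)x - 503/27

the image equals g(x) = -45x^4 + 50x^3 - 130x^2 + (425/9)x - 503/27


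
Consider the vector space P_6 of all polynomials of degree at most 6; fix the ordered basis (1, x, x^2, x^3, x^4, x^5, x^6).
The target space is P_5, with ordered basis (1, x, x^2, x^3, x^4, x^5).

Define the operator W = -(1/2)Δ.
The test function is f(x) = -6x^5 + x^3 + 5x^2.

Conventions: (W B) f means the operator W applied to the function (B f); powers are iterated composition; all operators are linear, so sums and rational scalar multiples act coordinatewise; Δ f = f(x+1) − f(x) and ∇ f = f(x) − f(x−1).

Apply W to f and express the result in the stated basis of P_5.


the image equals g(x) = 15x^4 + 30x^3 + (57/2)x^2 + (17/2)x

Δ f = -30x^4 - 60x^3 - 57x^2 - 17x
(-(1/2)Δ) f = 15x^4 + 30x^3 + (57/2)x^2 + (17/2)x


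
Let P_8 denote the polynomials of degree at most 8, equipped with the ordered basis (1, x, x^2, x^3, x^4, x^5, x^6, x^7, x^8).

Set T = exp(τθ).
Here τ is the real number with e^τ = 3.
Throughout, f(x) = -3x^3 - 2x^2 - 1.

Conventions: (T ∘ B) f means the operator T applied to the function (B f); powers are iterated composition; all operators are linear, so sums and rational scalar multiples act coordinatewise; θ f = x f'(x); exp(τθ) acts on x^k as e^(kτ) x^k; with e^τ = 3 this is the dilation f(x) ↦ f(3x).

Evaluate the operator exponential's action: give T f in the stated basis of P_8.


exp(τθ) x^k = e^(kτ) x^k; with e^τ = 3 this sends x^k to 3^k x^k
x^2 ↦ 9 x^2
x^3 ↦ 27 x^3
applying this coordinatewise to f: exp(τθ) f = -81x^3 - 18x^2 - 1

g(x) = -81x^3 - 18x^2 - 1


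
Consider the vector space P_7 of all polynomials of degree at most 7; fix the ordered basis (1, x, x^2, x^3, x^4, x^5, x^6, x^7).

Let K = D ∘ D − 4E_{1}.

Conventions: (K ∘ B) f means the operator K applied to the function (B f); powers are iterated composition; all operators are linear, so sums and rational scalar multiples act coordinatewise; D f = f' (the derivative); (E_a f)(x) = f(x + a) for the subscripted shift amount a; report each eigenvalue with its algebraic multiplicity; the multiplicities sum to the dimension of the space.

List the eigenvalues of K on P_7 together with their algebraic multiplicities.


image of 1: -4
image of x: -4x - 4
image of x^2: -4x^2 - 8x - 2
image of x^3: -4x^3 - 12x^2 - 6x - 4
image of x^4: -4x^4 - 16x^3 - 12x^2 - 16x - 4
image of x^5: -4x^5 - 20x^4 - 20x^3 - 40x^2 - 20x - 4
image of x^6: -4x^6 - 24x^5 - 30x^4 - 80x^3 - 60x^2 - 24x - 4
image of x^7: -4x^7 - 28x^6 - 42x^5 - 140x^4 - 140x^3 - 84x^2 - 28x - 4
the matrix is upper triangular; its diagonal is (-4, -4, -4, -4, -4, -4, -4, -4)
for a triangular matrix the eigenvalues are the diagonal entries, with algebraic multiplicity their repetition count

λ = -4 (multiplicity 8)


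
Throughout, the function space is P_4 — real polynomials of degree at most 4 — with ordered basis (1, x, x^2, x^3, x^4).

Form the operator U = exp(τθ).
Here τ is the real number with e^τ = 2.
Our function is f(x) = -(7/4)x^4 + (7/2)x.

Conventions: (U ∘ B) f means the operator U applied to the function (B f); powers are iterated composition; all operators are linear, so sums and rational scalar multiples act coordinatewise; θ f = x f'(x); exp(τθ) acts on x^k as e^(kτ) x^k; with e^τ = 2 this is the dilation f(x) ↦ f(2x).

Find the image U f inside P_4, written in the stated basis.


exp(τθ) x^k = e^(kτ) x^k; with e^τ = 2 this sends x^k to 2^k x^k
x ↦ 2 x
x^4 ↦ 16 x^4
applying this coordinatewise to f: exp(τθ) f = -28x^4 + 7x

the image equals g(x) = -28x^4 + 7x


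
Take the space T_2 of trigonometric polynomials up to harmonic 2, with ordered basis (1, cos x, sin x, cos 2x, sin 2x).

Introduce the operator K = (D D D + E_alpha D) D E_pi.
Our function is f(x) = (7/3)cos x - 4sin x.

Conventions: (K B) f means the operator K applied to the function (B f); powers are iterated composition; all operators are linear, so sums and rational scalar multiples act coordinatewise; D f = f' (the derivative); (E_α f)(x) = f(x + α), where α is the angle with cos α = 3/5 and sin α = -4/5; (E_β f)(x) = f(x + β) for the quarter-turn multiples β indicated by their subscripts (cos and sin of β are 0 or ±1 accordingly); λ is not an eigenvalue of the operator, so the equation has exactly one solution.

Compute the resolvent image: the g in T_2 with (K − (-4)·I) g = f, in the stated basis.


write g with unknown coordinates in the stated basis and equate coefficients in (K − (-4)·I) g = f
solving from the highest basis element down gives g = (13/34)cos x - (61/51)sin x
check: K g = (41/51)cos x + (40/51)sin x
so K g − (-4)·g = (7/3)cos x - 4sin x = f ✓

the result is g(x) = (13/34)cos x - (61/51)sin x


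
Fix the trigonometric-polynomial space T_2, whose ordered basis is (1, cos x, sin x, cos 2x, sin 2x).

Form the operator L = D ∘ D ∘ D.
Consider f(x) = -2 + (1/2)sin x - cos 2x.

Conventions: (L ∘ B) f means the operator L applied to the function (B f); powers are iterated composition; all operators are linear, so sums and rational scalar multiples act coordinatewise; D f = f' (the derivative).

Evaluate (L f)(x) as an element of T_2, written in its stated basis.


g(x) = -(1/2)cos x - 8sin 2x

D f = (1/2)cos x + 2sin 2x
D D f = -(1/2)sin x + 4cos 2x
D D D f = -(1/2)cos x - 8sin 2x


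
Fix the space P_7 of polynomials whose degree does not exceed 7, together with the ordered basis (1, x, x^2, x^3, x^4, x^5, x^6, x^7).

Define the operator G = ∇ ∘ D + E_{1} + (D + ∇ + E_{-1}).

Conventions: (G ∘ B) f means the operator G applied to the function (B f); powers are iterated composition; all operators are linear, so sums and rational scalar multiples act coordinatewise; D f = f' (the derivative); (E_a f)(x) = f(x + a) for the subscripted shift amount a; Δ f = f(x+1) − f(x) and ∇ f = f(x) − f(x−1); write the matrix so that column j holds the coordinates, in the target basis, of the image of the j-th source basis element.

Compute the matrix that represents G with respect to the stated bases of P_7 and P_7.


the matrix is [[2, 2, 3, -2, 5, -4, 7, -6]; [0, 2, 4, 9, -8, 25, -24, 49]; [0, 0, 2, 6, 18, -20, 75, -84]; [0, 0, 0, 2, 8, 30, -40, 175]; [0, 0, 0, 0, 2, 10, 45, -70]; [0, 0, 0, 0, 0, 2, 12, 63]; [0, 0, 0, 0, 0, 0, 2, 14]; [0, 0, 0, 0, 0, 0, 0, 2]] (rows listed top to bottom)

image of 1: 2
image of x: 2x + 2
image of x^2: 2x^2 + 4x + 3
image of x^3: 2x^3 + 6x^2 + 9x - 2
image of x^4: 2x^4 + 8x^3 + 18x^2 - 8x + 5
image of x^5: 2x^5 + 10x^4 + 30x^3 - 20x^2 + 25x - 4
image of x^6: 2x^6 + 12x^5 + 45x^4 - 40x^3 + 75x^2 - 24x + 7
image of x^7: 2x^7 + 14x^6 + 63x^5 - 70x^4 + 175x^3 - 84x^2 + 49x - 6
each image's coordinates form column j of the matrix


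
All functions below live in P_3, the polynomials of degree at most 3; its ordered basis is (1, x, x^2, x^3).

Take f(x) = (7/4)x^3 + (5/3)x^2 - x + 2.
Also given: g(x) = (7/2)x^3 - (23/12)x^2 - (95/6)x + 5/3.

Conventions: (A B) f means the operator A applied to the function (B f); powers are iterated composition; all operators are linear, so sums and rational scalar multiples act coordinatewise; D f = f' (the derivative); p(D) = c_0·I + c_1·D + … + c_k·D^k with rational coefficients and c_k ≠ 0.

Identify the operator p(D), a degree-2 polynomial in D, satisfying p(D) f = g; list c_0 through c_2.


D^0 f = (7/4)x^3 + (5/3)x^2 - x + 2
D^1 f = (21/4)x^2 + (10/3)x - 1
D^2 f = (21/2)x + 10/3
matching coefficients of g against c_0 f + c_1 Df + … from the top degree down determines the c_i
solution: c_0 = 2, c_1 = -1, c_2 = -1

p(D) = 2·I − D − D^2, i.e. c_0 = 2, c_1 = -1, c_2 = -1


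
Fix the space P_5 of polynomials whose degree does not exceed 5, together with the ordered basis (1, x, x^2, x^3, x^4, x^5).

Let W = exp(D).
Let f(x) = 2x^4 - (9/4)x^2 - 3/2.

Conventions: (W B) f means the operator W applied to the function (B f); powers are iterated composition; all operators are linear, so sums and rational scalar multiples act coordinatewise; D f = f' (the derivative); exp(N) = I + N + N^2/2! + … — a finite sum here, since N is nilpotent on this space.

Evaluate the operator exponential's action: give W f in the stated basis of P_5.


order-1 term: 8x^3 - (9/2)x
order-2 term: 12x^2 - 9/4
order-3 term: 8x
order-4 term: 2
the series for exp(D) f terminates at order 4
exp(D) f = 2x^4 + 8x^3 + (39/4)x^2 + (7/2)x - 7/4

g(x) = 2x^4 + 8x^3 + (39/4)x^2 + (7/2)x - 7/4


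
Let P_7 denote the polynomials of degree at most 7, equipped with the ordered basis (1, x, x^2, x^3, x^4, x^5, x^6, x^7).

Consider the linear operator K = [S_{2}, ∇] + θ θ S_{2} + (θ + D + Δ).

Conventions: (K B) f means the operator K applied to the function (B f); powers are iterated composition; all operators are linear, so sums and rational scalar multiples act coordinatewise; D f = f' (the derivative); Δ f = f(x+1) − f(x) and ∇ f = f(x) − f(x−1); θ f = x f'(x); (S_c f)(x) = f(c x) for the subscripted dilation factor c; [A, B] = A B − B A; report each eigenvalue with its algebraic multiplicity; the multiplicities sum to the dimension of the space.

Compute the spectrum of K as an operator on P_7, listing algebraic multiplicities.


image of 1: 0
image of x: 3x + 1
image of x^2: 18x^2 + 4
image of x^3: 75x^3 - 6x^2 + 21x - 6
image of x^4: 260x^4 - 24x^3 + 78x^2 - 52x + 16
image of x^5: 805x^5 - 70x^4 + 250x^3 - 270x^2 + 155x - 30
image of x^6: 2310x^6 - 180x^5 + 735x^4 - 1100x^3 + 915x^2 - 366x + 64
image of x^7: 6279x^7 - 434x^6 + 2037x^5 - 3885x^4 + 4235x^3 - 2583x^2 + 889x - 126
the matrix is upper triangular; its diagonal is (0, 3, 18, 75, 260, 805, 2310, 6279)
for a triangular matrix the eigenvalues are the diagonal entries, with algebraic multiplicity their repetition count

λ = 0 (multiplicity 1), λ = 3 (multiplicity 1), λ = 18 (multiplicity 1), λ = 75 (multiplicity 1), λ = 260 (multiplicity 1), λ = 805 (multiplicity 1), λ = 2310 (multiplicity 1), λ = 6279 (multiplicity 1)


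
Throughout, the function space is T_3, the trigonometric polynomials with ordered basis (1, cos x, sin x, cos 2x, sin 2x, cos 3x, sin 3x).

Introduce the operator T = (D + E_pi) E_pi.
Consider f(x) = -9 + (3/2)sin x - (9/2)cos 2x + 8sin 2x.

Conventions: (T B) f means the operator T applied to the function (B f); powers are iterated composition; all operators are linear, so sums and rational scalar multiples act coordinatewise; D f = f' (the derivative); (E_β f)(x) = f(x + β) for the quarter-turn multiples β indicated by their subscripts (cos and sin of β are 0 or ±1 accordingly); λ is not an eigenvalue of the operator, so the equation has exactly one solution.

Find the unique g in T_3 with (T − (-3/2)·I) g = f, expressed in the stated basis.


the result is g(x) = -18/5 + (6/29)cos x + (15/29)sin x - (109/41)cos 2x + (44/41)sin 2x

write g with unknown coordinates in the stated basis and equate coefficients in (T − (-3/2)·I) g = f
solving from the highest basis element down gives g = -18/5 + (6/29)cos x + (15/29)sin x - (109/41)cos 2x + (44/41)sin 2x
check: T g = -18/5 - (9/29)cos x + (21/29)sin x - (21/41)cos 2x + (262/41)sin 2x
so T g − (-3/2)·g = -9 + (3/2)sin x - (9/2)cos 2x + 8sin 2x = f ✓


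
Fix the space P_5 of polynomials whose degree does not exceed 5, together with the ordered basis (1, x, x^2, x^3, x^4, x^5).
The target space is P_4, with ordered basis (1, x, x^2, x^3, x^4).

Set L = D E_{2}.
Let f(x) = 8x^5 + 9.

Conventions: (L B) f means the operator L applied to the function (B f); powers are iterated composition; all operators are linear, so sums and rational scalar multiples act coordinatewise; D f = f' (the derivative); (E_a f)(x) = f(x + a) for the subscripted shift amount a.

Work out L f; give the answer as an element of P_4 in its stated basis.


E_{2} f = 8x^5 + 80x^4 + 320x^3 + 640x^2 + 640x + 265
D E_{2} f = 40x^4 + 320x^3 + 960x^2 + 1280x + 640

the image equals g(x) = 40x^4 + 320x^3 + 960x^2 + 1280x + 640


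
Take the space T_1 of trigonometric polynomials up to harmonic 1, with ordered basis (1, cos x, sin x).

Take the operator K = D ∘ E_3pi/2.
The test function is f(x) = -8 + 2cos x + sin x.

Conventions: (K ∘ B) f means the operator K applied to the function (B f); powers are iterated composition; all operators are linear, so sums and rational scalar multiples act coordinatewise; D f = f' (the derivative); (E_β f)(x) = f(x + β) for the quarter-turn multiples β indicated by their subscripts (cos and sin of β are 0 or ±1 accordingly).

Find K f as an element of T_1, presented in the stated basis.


g(x) = 2cos x + sin x

E_3pi/2 f = -8 - cos x + 2sin x
D E_3pi/2 f = 2cos x + sin x


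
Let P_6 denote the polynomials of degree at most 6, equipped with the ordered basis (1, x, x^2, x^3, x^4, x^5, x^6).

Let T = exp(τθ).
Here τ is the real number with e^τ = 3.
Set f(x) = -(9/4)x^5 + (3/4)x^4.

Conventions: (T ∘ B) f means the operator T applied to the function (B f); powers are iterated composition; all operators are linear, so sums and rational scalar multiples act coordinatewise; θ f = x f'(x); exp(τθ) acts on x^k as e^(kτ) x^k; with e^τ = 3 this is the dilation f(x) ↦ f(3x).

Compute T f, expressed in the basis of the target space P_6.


exp(τθ) x^k = e^(kτ) x^k; with e^τ = 3 this sends x^k to 3^k x^k
x^4 ↦ 81 x^4
x^5 ↦ 243 x^5
applying this coordinatewise to f: exp(τθ) f = -(2187/4)x^5 + (243/4)x^4

g(x) = -(2187/4)x^5 + (243/4)x^4


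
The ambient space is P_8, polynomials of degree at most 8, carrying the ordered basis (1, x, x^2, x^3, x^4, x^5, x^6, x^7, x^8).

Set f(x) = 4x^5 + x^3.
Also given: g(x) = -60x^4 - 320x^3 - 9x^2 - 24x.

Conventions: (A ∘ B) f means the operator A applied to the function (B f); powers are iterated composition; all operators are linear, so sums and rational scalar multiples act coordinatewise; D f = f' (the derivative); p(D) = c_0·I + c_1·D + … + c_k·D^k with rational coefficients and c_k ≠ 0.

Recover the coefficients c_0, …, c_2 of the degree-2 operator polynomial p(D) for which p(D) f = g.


c_0 = 0, c_1 = -3, c_2 = -4

D^0 f = 4x^5 + x^3
D^1 f = 20x^4 + 3x^2
D^2 f = 80x^3 + 6x
matching coefficients of g against c_0 f + c_1 Df + … from the top degree down determines the c_i
solution: c_0 = 0, c_1 = -3, c_2 = -4


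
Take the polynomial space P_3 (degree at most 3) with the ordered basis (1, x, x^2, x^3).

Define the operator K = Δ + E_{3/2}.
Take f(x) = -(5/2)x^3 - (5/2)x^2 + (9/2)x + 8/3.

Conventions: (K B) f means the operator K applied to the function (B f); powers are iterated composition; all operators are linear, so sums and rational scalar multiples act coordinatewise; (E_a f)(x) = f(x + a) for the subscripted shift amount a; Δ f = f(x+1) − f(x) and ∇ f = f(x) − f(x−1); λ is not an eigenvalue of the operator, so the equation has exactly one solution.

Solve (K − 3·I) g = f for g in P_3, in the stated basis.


write g with unknown coordinates in the stated basis and equate coefficients in (K − 3·I) g = f
solving from the highest basis element down gives g = (5/4)x^3 + (95/16)x^2 + (299/16)x + 13213/384
check: K g = (5/4)x^3 + (245/16)x^2 + (969/16)x + 40663/384
so K g − 3·g = -(5/2)x^3 - (5/2)x^2 + (9/2)x + 8/3 = f ✓

the image equals g(x) = (5/4)x^3 + (95/16)x^2 + (299/16)x + 13213/384


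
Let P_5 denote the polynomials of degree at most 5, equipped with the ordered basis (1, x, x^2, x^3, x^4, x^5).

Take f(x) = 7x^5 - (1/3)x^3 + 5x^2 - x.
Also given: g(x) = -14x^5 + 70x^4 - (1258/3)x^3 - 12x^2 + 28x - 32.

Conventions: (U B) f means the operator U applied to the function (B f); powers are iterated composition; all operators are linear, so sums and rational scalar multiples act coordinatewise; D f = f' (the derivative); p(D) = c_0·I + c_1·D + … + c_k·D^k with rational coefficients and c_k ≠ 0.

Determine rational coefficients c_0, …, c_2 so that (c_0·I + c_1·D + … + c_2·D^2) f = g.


D^0 f = 7x^5 - (1/3)x^3 + 5x^2 - x
D^1 f = 35x^4 - x^2 + 10x - 1
D^2 f = 140x^3 - 2x + 10
matching coefficients of g against c_0 f + c_1 Df + … from the top degree down determines the c_i
solution: c_0 = -2, c_1 = 2, c_2 = -3

c_0 = -2, c_1 = 2, c_2 = -3


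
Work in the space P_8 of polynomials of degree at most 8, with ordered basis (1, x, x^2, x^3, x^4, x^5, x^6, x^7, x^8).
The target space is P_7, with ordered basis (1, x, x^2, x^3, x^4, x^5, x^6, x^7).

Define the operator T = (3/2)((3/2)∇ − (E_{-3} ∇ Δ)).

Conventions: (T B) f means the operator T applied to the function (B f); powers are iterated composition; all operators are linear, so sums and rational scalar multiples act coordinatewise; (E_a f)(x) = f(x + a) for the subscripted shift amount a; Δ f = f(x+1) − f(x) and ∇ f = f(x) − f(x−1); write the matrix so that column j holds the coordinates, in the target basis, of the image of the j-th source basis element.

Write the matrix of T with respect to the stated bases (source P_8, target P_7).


the matrix is [[0, 9/4, -21/4, 117/4, -669/4, 3429/4, -16221/4, 72837/4, -316029/4]; [0, 0, 9/2, -63/4, 117, -3345/4, 10287/2, -113547/4, 145674]; [0, 0, 0, 27/4, -63/2, 585/2, -10035/4, 72009/4, -113547]; [0, 0, 0, 0, 9, -105/2, 585, -23415/4, 48006]; [0, 0, 0, 0, 0, 45/4, -315/4, 4095/4, -23415/2]; [0, 0, 0, 0, 0, 0, 27/2, -441/4, 1638]; [0, 0, 0, 0, 0, 0, 0, 63/4, -147]; [0, 0, 0, 0, 0, 0, 0, 0, 18]] (rows listed top to bottom)

image of 1: 0
image of x: 9/4
image of x^2: (9/2)x - 21/4
image of x^3: (27/4)x^2 - (63/4)x + 117/4
image of x^4: 9x^3 - (63/2)x^2 + 117x - 669/4
image of x^5: (45/4)x^4 - (105/2)x^3 + (585/2)x^2 - (3345/4)x + 3429/4
image of x^6: (27/2)x^5 - (315/4)x^4 + 585x^3 - (10035/4)x^2 + (10287/2)x - 16221/4
image of x^7: (63/4)x^6 - (441/4)x^5 + (4095/4)x^4 - (23415/4)x^3 + (72009/4)x^2 - (113547/4)x + 72837/4
image of x^8: 18x^7 - 147x^6 + 1638x^5 - (23415/2)x^4 + 48006x^3 - 113547x^2 + 145674x - 316029/4
each image's coordinates form column j of the matrix


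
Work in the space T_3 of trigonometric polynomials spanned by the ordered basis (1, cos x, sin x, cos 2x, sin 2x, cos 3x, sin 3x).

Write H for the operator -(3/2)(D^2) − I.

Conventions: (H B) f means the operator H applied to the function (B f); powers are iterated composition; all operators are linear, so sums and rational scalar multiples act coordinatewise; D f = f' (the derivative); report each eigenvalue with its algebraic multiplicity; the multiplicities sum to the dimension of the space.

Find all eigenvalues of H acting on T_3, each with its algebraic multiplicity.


λ = -1 (multiplicity 1), λ = 1/2 (multiplicity 2), λ = 5 (multiplicity 2), λ = 25/2 (multiplicity 2)

image of 1: -1
image of cos x: (1/2)cos x
image of sin x: (1/2)sin x
image of cos 2x: 5cos 2x
image of sin 2x: 5sin 2x
image of cos 3x: (25/2)cos 3x
image of sin 3x: (25/2)sin 3x
the matrix is diagonal; its diagonal is (-1, 1/2, 1/2, 5, 5, 25/2, 25/2)
for a triangular matrix the eigenvalues are the diagonal entries, with algebraic multiplicity their repetition count


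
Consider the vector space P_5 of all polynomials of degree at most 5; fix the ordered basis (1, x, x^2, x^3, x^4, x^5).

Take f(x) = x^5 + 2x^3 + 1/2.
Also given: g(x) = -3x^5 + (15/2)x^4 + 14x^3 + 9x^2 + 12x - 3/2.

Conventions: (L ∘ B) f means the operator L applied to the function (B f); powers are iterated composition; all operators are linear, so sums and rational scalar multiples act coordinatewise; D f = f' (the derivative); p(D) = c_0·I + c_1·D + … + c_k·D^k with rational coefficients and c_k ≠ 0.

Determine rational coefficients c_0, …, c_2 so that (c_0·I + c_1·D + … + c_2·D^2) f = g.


D^0 f = x^5 + 2x^3 + 1/2
D^1 f = 5x^4 + 6x^2
D^2 f = 20x^3 + 12x
matching coefficients of g against c_0 f + c_1 Df + … from the top degree down determines the c_i
solution: c_0 = -3, c_1 = 3/2, c_2 = 1

p(D) = -3·I + (3/2)·D + D^2, i.e. c_0 = -3, c_1 = 3/2, c_2 = 1


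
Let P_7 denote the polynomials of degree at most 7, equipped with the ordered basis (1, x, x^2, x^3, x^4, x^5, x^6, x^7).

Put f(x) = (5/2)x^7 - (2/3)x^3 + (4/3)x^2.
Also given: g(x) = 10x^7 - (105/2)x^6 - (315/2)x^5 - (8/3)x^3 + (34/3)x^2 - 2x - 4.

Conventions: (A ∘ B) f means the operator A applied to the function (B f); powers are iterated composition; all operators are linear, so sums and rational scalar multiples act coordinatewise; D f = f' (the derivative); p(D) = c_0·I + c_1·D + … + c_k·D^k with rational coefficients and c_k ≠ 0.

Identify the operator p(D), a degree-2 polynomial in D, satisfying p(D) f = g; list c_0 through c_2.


p(D) = 4·I − 3·D − (3/2)·D^2, i.e. c_0 = 4, c_1 = -3, c_2 = -3/2

D^0 f = (5/2)x^7 - (2/3)x^3 + (4/3)x^2
D^1 f = (35/2)x^6 - 2x^2 + (8/3)x
D^2 f = 105x^5 - 4x + 8/3
matching coefficients of g against c_0 f + c_1 Df + … from the top degree down determines the c_i
solution: c_0 = 4, c_1 = -3, c_2 = -3/2


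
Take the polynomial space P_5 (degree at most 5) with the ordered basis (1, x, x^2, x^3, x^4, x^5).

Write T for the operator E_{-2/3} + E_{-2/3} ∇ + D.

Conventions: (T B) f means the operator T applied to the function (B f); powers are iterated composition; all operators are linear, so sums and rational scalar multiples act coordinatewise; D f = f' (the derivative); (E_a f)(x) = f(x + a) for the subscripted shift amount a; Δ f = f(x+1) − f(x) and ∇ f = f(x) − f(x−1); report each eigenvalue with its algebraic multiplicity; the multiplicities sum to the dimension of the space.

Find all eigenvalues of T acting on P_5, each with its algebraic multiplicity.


λ = 1 (multiplicity 6)

image of 1: 1
image of x: x + 4/3
image of x^2: x^2 + (8/3)x - 17/9
image of x^3: x^3 + 4x^2 - (17/3)x + 109/27
image of x^4: x^4 + (16/3)x^3 - (34/3)x^2 + (436/27)x - 593/81
image of x^5: x^5 + (20/3)x^4 - (170/9)x^3 + (1090/27)x^2 - (2965/81)x + 3061/243
the matrix is upper triangular; its diagonal is (1, 1, 1, 1, 1, 1)
for a triangular matrix the eigenvalues are the diagonal entries, with algebraic multiplicity their repetition count


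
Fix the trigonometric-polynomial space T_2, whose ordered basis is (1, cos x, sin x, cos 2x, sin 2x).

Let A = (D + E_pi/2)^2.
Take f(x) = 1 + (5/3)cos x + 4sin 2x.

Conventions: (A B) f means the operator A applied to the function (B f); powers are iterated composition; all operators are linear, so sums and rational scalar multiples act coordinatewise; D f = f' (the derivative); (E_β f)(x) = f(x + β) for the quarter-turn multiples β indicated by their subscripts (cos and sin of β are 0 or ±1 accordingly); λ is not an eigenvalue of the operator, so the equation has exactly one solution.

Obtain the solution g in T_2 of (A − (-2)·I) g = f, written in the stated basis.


write g with unknown coordinates in the stated basis and equate coefficients in (A − (-2)·I) g = f
solving from the highest basis element down gives g = 1/3 - (5/6)cos x + (16/17)cos 2x - (4/17)sin 2x
check: A g = 1/3 + (10/3)cos x - (32/17)cos 2x + (76/17)sin 2x
so A g − (-2)·g = 1 + (5/3)cos x + 4sin 2x = f ✓

the result is g(x) = 1/3 - (5/6)cos x + (16/17)cos 2x - (4/17)sin 2x


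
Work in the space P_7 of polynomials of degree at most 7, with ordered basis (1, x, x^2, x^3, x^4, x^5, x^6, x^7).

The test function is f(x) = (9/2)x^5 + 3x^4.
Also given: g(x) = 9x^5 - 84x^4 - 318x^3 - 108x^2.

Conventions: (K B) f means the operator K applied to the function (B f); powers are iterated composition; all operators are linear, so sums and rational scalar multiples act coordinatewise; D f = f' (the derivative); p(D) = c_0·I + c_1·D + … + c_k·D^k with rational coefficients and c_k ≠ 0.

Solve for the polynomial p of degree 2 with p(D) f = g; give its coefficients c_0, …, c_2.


D^0 f = (9/2)x^5 + 3x^4
D^1 f = (45/2)x^4 + 12x^3
D^2 f = 90x^3 + 36x^2
matching coefficients of g against c_0 f + c_1 Df + … from the top degree down determines the c_i
solution: c_0 = 2, c_1 = -4, c_2 = -3

c_0 = 2, c_1 = -4, c_2 = -3


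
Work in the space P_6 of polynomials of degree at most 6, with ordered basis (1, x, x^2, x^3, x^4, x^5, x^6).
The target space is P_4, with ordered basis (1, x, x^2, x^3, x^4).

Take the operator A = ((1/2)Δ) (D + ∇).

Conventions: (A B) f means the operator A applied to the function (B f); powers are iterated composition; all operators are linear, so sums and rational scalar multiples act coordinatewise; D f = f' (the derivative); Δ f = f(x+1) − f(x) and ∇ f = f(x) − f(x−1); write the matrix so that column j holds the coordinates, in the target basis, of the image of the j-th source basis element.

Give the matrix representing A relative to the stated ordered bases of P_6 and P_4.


image of 1: 0
image of x: 0
image of x^2: 2
image of x^3: 6x + 3/2
image of x^4: 12x^2 + 6x + 3
image of x^5: 20x^3 + 15x^2 + 15x + 5/2
image of x^6: 30x^4 + 30x^3 + 45x^2 + 15x + 4
each image's coordinates form column j of the matrix

the matrix is [[0, 0, 2, 3/2, 3, 5/2, 4]; [0, 0, 0, 6, 6, 15, 15]; [0, 0, 0, 0, 12, 15, 45]; [0, 0, 0, 0, 0, 20, 30]; [0, 0, 0, 0, 0, 0, 30]] (rows listed top to bottom)


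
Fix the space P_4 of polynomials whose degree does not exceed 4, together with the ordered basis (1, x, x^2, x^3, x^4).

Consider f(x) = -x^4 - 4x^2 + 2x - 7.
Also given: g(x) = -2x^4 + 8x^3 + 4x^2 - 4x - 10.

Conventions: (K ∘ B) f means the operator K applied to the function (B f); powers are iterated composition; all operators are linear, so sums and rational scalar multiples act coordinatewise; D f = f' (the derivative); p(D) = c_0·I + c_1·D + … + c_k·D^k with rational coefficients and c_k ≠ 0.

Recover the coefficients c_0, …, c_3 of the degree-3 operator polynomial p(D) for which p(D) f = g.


D^0 f = -x^4 - 4x^2 + 2x - 7
D^1 f = -4x^3 - 8x + 2
D^2 f = -12x^2 - 8
D^3 f = -24x
matching coefficients of g against c_0 f + c_1 Df + … from the top degree down determines the c_i
solution: c_0 = 2, c_1 = -2, c_2 = -1, c_3 = 1

c_0 = 2, c_1 = -2, c_2 = -1, c_3 = 1


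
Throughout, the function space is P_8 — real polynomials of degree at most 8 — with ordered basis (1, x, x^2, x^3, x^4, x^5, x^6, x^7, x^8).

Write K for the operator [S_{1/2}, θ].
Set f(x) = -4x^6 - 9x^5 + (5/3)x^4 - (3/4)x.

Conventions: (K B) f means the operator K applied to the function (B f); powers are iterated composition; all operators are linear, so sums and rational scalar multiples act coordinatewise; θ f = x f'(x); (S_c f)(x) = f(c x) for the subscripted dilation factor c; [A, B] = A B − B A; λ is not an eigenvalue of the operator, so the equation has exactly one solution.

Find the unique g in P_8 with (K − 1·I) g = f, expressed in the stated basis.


write g with unknown coordinates in the stated basis and equate coefficients in (K − 1·I) g = f
solving from the highest basis element down gives g = 4x^6 + 9x^5 - (5/3)x^4 + (3/4)x
check: K g = 0
so K g − 1·g = -4x^6 - 9x^5 + (5/3)x^4 - (3/4)x = f ✓

g(x) = 4x^6 + 9x^5 - (5/3)x^4 + (3/4)x


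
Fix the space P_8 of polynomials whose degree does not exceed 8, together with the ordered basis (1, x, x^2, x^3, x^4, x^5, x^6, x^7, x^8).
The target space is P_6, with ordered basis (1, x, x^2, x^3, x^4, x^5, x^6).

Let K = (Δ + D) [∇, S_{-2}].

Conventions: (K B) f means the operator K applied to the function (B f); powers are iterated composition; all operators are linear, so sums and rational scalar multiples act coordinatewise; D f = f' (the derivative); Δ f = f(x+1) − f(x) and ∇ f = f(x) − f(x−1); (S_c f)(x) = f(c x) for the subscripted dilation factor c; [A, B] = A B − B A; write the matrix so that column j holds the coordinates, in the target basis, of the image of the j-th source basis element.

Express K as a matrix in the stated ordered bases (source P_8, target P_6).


image of 1: 0
image of x: 0
image of x^2: 24
image of x^3: -144x
image of x^4: 576x^2 + 168
image of x^5: -1920x^3 - 1680x - 60
image of x^6: 5760x^4 + 10080x^2 + 720x + 1188
image of x^7: -16128x^5 - 47040x^3 - 5040x^2 - 16632x - 1176
image of x^8: 43008x^6 + 188160x^4 + 26880x^3 + 133056x^2 + 18816x + 8880
each image's coordinates form column j of the matrix

the matrix is [[0, 0, 24, 0, 168, -60, 1188, -1176, 8880]; [0, 0, 0, -144, 0, -1680, 720, -16632, 18816]; [0, 0, 0, 0, 576, 0, 10080, -5040, 133056]; [0, 0, 0, 0, 0, -1920, 0, -47040, 26880]; [0, 0, 0, 0, 0, 0, 5760, 0, 188160]; [0, 0, 0, 0, 0, 0, 0, -16128, 0]; [0, 0, 0, 0, 0, 0, 0, 0, 43008]] (rows listed top to bottom)


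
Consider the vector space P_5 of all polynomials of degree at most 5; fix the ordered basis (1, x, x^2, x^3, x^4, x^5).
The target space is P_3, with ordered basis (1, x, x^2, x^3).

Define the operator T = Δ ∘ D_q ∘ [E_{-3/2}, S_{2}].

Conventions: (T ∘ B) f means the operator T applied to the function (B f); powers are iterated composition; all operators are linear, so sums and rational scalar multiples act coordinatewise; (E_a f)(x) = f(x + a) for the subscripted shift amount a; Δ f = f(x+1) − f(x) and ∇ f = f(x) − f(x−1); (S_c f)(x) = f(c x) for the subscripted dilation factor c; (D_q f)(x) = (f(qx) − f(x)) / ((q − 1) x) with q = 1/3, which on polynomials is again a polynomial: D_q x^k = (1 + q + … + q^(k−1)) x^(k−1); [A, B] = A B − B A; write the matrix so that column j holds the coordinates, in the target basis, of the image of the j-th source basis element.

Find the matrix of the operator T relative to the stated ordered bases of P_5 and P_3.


image of 1: 0
image of x: 0
image of x^2: 0
image of x^3: -24
image of x^4: -(416/3)x + 440/3
image of x^5: -(1600/3)x^2 + (3080/3)x - 5920/9
each image's coordinates form column j of the matrix

the matrix is [[0, 0, 0, -24, 440/3, -5920/9]; [0, 0, 0, 0, -416/3, 3080/3]; [0, 0, 0, 0, 0, -1600/3]; [0, 0, 0, 0, 0, 0]] (rows listed top to bottom)
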